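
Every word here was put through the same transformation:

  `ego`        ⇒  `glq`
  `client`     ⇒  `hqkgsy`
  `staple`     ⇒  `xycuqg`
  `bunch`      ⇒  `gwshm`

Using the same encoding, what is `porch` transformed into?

uqwhm

The shift depends on letter class: consonant g→l is +5, but vowel e→g is +2. Vowels shift forward by 2 and consonants shift forward by 5.
For porch: p(cons)+5=u, o(vowel)+2=q, r(cons)+5=w, c(cons)+5=h, h(cons)+5=m.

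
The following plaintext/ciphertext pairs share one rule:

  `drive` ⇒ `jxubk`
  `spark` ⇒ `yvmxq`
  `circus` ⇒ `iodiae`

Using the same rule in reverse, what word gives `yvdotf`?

sprint

A repeating key of period 3 is used — shifts +6, +6, +12 over and over.
Reversing it on yvdotf: y−6=s, v−6=p, d−12=r, o−6=i, t−6=n, f−12=t.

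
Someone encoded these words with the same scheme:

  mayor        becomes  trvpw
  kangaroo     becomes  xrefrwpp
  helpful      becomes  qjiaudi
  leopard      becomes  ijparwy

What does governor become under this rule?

Each letter's alphabet position (a=0..z=25) is mapped through 11·x+17 mod 26 — an affine cipher.
On governor: g(6)→11·6+17≡5=f; o(14)→11·14+17≡15=p; v(21)→11·21+17≡14=o; e(4)→11·4+17≡9=j; r(17)→11·17+17≡22=w; n(13)→11·13+17≡4=e; o(14)→11·14+17≡15=p; r(17)→11·17+17≡22=w (all mod 26).

fpojwepw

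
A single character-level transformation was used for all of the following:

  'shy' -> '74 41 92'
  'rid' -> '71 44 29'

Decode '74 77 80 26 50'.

stuck

Each letter becomes 3×(its alphabet position, a=1..z=26) + 17.
Undoing it on 74 77 80 26 50: 74→(74−17)÷3=19=s, 77→(77−17)÷3=20=t, 80→(80−17)÷3=21=u, 26→(26−17)÷3=3=c, 50→(50−17)÷3=11=k.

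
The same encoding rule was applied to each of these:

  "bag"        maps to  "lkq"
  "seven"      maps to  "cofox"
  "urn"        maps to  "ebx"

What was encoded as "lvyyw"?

Compare letters: b→l is +10, a→k is +10, g→q is +10 — a constant shift. It's a constant shift of +10 (ROT10).
Reversing it on lvyyw: l−10=b, v−10=l, y−10=o, y−10=o, w−10=m.

bloom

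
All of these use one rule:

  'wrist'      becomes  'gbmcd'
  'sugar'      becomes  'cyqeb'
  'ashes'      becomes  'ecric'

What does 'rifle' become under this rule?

bmpvi

The shift depends on letter class: consonant w→g is +10, but vowel i→m is +4. Vowels shift forward by 4 and consonants shift forward by 10.
For rifle: r(cons)+10=b, i(vowel)+4=m, f(cons)+10=p, l(cons)+10=v, e(vowel)+4=i.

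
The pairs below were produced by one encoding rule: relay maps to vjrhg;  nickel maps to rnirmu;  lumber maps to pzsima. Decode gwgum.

crane

In relay: r→v is +4, e→j is +5, l→r is +6, a→h is +7 — the shift increases by 1 each position. Letter i (0-indexed) is shifted by i+4, so successive shifts are 4, 5, 6, ….
Undoing it on gwgum: g−4=c, w−5=r, g−6=a, u−7=n, m−8=e.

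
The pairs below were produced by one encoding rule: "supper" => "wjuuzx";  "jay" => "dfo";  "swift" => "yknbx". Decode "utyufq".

laptop

The output letters match the input read backwards, each shifted +5: supper reversed is reppus. Two steps: reverse the string, then apply a Caesar shift of +5.
Decoding utyufq: shift back: u−5=p, t−5=o, y−5=t, u−5=p, f−5=a, q−5=l → potpal; then reverse → laptop.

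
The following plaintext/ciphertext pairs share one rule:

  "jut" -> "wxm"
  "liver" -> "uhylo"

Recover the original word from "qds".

pan

Two steps: reverse the string, then apply a Caesar shift of +3.
Undoing it on qds: shift back: q−3=n, d−3=a, s−3=p → nap; then reverse → pan.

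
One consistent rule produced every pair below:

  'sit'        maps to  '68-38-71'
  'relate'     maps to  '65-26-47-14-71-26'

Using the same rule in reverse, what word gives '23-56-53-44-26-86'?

donkey

s(#19)→68 and i(#9)→38: differences scale by 3, so n = 3·pos + 11. Each letter becomes 3×(its alphabet position, a=1..z=26) + 11.
Decoding 23-56-53-44-26-86: 23→(23−11)÷3=4=d, 56→(56−11)÷3=15=o, 53→(53−11)÷3=14=n, 44→(44−11)÷3=11=k, 26→(26−11)÷3=5=e, 86→(86−11)÷3=25=y.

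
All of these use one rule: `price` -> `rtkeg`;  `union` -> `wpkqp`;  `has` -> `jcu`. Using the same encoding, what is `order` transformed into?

qtfgt

Compare letters: p→r is +2, r→t is +2, i→k is +2 — a constant shift. This is a Caesar cipher with shift 2.
For order: o+2=q, r+2=t, d+2=f, e+2=g, r+2=t.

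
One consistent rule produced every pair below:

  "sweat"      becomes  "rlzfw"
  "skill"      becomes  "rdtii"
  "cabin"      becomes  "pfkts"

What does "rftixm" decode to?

sailor

s(18)→r(17) and w(22)→l(11) fit y≡5x+5 (mod 26); the inverse of 5 mod 26 is 21. Each letter's alphabet position (a=0..z=25) is mapped through 5·x+5 mod 26 — an affine cipher.
Undoing it on rftixm: r(17)→21·(17−5)≡18=s; f(5)→21·(5−5)≡0=a; t(19)→21·(19−5)≡8=i; i(8)→21·(8−5)≡11=l; x(23)→21·(23−5)≡14=o; m(12)→21·(12−5)≡17=r (all mod 26).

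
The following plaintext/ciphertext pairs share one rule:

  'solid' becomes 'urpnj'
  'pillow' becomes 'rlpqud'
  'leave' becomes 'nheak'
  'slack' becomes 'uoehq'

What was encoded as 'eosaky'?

In solid: s→u is +2, o→r is +3, l→p is +4, i→n is +5 — the shift increases by 1 each position. Letter i (0-indexed) is shifted by i+2, so successive shifts are 2, 3, 4, ….
Undoing it on eosaky: e−2=c, o−3=l, s−4=o, a−5=v, k−6=e, y−7=r.

clover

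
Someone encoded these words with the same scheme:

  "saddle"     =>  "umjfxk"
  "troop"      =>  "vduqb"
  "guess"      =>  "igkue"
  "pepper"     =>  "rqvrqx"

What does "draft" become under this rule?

It's a Vigenère-style cipher with numeric key [2,12,6]: position i shifts by key[i mod 3].
Applying it to draft: d+2=f, r+12=d, a+6=g, f+2=h, t+12=f.

fdghf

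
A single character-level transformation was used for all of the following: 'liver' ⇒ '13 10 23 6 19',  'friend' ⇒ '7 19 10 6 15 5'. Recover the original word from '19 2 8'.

rag

l is letter #12 and maps to 13: an offset of 1. Letters become their 1-based position plus 1 (so a→2, b→3, …).
Undoing it on 19 2 8: 19→(19−1)÷1=18=r, 2→(2−1)÷1=1=a, 8→(8−1)÷1=7=g.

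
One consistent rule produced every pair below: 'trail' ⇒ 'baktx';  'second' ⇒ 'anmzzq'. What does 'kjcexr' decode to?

castle

In trail: t→b is +8, r→a is +9, a→k is +10, i→t is +11 — the shift increases by 1 each position. The shift increases by 1 at each position, starting from +8: 8, 9, 10, ….
Decoding kjcexr: k−8=c, j−9=a, c−10=s, e−11=t, x−12=l, r−13=e.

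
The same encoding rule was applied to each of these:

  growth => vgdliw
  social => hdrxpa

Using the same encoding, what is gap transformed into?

vpe

Compare letters: g→v is +15, r→g is +15, o→d is +15 — a constant shift. Every letter moves 15 places later in the alphabet, wrapping around z→a.
For gap: g+15=v, a+15=p, p+15=e.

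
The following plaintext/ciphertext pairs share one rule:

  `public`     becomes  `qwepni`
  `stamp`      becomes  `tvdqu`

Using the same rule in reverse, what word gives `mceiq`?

label

In public: p→q is +1, u→w is +2, b→e is +3, l→p is +4 — the shift increases by 1 each position. The shift increases by 1 at each position, starting from +1: 1, 2, 3, ….
Reversing it on mceiq: m−1=l, c−2=a, e−3=b, i−4=e, q−5=l.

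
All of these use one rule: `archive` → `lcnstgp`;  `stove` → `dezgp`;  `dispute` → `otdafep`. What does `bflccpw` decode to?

quarrel

Compare letters: a→l is +11, r→c is +11, c→n is +11 — a constant shift. This is a Caesar cipher with shift 11.
Reversing it on bflccpw: b−11=q, f−11=u, l−11=a, c−11=r, c−11=r, p−11=e, w−11=l.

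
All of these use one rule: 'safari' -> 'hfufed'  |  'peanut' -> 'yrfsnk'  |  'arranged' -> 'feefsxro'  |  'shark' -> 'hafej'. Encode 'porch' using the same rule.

yvela

s(18)→h(7) and a(0)→f(5) fit y≡3x+5 (mod 26); the inverse of 3 mod 26 is 9. Each letter's alphabet position (a=0..z=25) is mapped through 3·x+5 mod 26 — an affine cipher.
For porch: p(15)→3·15+5≡24=y; o(14)→3·14+5≡21=v; r(17)→3·17+5≡4=e; c(2)→3·2+5≡11=l; h(7)→3·7+5≡0=a (all mod 26).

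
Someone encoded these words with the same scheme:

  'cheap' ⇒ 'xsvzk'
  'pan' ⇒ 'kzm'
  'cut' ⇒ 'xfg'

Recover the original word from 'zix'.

Each pair mirrors across the alphabet (c↔x, h↔s, e↔v): positions sum to 25. This is the alphabet-reversal cipher (Atbash): a becomes z, b becomes y, etc.
Decoding zix: z↔a, i↔r, x↔c.

arc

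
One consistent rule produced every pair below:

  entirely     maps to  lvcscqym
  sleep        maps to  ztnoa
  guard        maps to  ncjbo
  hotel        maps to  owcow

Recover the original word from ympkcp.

In entirely: e→l is +7, n→v is +8, t→c is +9, i→s is +10 — the shift increases by 1 each position. The shift increases by 1 at each position, starting from +7: 7, 8, 9, ….
Reversing it on ympkcp: y−7=r, m−8=e, p−9=g, k−10=a, c−11=r, p−12=d.

regard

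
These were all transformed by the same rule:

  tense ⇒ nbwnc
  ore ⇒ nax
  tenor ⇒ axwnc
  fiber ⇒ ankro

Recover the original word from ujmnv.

medal

The output letters match the input read backwards, each shifted +9: tense reversed is esnet. The word is reversed, then every letter is shifted forward by 9.
Decoding ujmnv: shift back: u−9=l, j−9=a, m−9=d, n−9=e, v−9=m → ladem; then reverse → medal.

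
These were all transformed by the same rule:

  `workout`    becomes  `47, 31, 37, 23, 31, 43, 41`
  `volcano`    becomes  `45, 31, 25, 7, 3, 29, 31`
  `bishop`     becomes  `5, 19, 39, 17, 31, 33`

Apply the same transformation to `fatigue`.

13, 3, 41, 19, 15, 43, 11

w(#23)→47 and o(#15)→31: differences scale by 2, so n = 2·pos + 1. The formula is n = 2×(alphabet index, a=1) + 1.
For fatigue: f=6→13, a=1→3, t=20→41, i=9→19, g=7→15, u=21→43, e=5→11.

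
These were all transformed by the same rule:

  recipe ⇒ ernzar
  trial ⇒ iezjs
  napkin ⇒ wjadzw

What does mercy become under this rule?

r(17)→e(4) and e(4)→r(17) fit y≡15x+9 (mod 26); the inverse of 15 mod 26 is 7. Treating letters as 0–25, the rule is x ↦ 15x + 9 (mod 26).
On mercy: m(12)→15·12+9≡7=h; e(4)→15·4+9≡17=r; r(17)→15·17+9≡4=e; c(2)→15·2+9≡13=n; y(24)→15·24+9≡5=f (all mod 26).

hrenf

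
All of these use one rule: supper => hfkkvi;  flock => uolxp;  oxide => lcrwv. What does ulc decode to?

fox

Each pair mirrors across the alphabet (s↔h, u↔f, p↔k): positions sum to 25. Letters are reflected about the middle of the alphabet (position → 25−position): Atbash.
Decoding ulc: u↔f, l↔o, c↔x.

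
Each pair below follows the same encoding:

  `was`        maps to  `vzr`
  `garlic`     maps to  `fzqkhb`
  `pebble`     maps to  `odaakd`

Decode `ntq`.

Compare letters: w→v is +25, a→z is +25, s→r is +25 — a constant shift. This is a Caesar cipher with shift 25.
Decoding ntq: n−25=o, t−25=u, q−25=r.

our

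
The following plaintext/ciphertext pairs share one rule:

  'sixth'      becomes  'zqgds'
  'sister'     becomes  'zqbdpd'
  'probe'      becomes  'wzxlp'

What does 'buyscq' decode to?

In sixth: s→z is +7, i→q is +8, x→g is +9, t→d is +10 — the shift increases by 1 each position. The shift increases by 1 at each position, starting from +7: 7, 8, 9, ….
Undoing it on buyscq: b−7=u, u−8=m, y−9=p, s−10=i, c−11=r, q−12=e.

umpire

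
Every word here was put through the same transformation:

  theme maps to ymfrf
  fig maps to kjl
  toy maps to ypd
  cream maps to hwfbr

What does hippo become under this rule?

mjuup

The shift depends on letter class: consonant t→y is +5, but vowel e→f is +1. The rule splits by letter class: vowels +1, consonants +5.
On hippo: h(cons)+5=m, i(vowel)+1=j, p(cons)+5=u, p(cons)+5=u, o(vowel)+1=p.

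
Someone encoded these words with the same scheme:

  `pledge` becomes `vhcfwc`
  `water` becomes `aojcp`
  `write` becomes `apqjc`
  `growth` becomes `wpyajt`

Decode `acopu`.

Treating letters as 0–25, the rule is x ↦ 23x + 14 (mod 26).
Decoding acopu: a(0)→17·(0−14)≡22=w; c(2)→17·(2−14)≡4=e; o(14)→17·(14−14)≡0=a; p(15)→17·(15−14)≡17=r; u(20)→17·(20−14)≡24=y (all mod 26).

weary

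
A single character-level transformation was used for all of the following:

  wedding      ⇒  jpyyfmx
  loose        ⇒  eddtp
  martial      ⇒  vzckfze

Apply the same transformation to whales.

jozept

w(22)→j(9) and e(4)→p(15) fit y≡17x+25 (mod 26); the inverse of 17 mod 26 is 23. Treating letters as 0–25, the rule is x ↦ 17x + 25 (mod 26).
Applying it to whales: w(22)→17·22+25≡9=j; h(7)→17·7+25≡14=o; a(0)→17·0+25≡25=z; l(11)→17·11+25≡4=e; e(4)→17·4+25≡15=p; s(18)→17·18+25≡19=t (all mod 26).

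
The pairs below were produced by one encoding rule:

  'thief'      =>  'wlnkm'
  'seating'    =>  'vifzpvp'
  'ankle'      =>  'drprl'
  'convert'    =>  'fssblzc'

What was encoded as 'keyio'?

hatch

In thief: t→w is +3, h→l is +4, i→n is +5, e→k is +6 — the shift increases by 1 each position. The shift increases by 1 at each position, starting from +3: 3, 4, 5, ….
Decoding keyio: k−3=h, e−4=a, y−5=t, i−6=c, o−7=h.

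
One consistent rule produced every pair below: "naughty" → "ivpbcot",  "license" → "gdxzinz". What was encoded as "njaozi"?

This is a Caesar cipher with shift 21.
Reversing it on njaozi: n−21=s, j−21=o, a−21=f, o−21=t, z−21=e, i−21=n.

soften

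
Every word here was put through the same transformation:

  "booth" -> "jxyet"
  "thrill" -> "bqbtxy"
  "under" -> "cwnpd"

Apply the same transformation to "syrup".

The shift increases by 1 at each position, starting from +8: 8, 9, 10, ….
For syrup: s+8=a, y+9=h, r+10=b, u+11=f, p+12=b.

ahbfb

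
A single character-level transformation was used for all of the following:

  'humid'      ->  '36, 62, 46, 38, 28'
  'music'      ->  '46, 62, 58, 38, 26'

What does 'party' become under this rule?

h(#8)→36 and u(#21)→62: differences scale by 2, so n = 2·pos + 20. With a=1..z=26, the number is 2·pos + 20.
Applying it to party: p=16→52, a=1→22, r=18→56, t=20→60, y=25→70.

52, 22, 56, 60, 70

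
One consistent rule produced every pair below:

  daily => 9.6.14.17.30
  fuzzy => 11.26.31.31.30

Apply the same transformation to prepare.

d is letter #4 and maps to 9: an offset of 5. Each letter is replaced by its alphabet position (a=1..z=26) + 5.
For prepare: p=16→21, r=18→23, e=5→10, p=16→21, a=1→6, r=18→23, e=5→10.

21.23.10.21.6.23.10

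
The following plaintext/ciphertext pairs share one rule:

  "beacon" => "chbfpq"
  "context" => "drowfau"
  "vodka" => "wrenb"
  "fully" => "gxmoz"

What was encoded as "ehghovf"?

A repeating key of period 2 is used — shifts +1, +3 over and over.
Undoing it on ehghovf: e−1=d, h−3=e, g−1=f, h−3=e, o−1=n, v−3=s, f−1=e.

defense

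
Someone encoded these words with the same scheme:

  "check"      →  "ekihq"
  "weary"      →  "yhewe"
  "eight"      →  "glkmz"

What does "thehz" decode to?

The shift increases by 1 at each position, starting from +2: 2, 3, 4, ….
Decoding thehz: t−2=r, h−3=e, e−4=a, h−5=c, z−6=t.

react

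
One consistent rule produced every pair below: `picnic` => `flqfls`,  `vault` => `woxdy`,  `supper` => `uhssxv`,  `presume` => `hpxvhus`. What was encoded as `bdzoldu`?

railway

The output letters match the input read backwards, each shifted +3: picnic reversed is cincip. Two steps: reverse the string, then apply a Caesar shift of +3.
Undoing it on bdzoldu: shift back: b−3=y, d−3=a, z−3=w, o−3=l, l−3=i, d−3=a, u−3=r → yawliar; then reverse → railway.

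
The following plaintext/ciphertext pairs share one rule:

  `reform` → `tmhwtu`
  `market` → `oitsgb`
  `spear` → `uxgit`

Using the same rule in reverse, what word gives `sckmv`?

quiet

Shifts by position in reform: pos 0: r→t (+2), pos 1: e→m (+8), pos 2: f→h (+2), pos 3: o→w (+8) — repeating every 2. A repeating key of period 2 is used — shifts +2, +8 over and over.
Reversing it on sckmv: s−2=q, c−8=u, k−2=i, m−8=e, v−2=t.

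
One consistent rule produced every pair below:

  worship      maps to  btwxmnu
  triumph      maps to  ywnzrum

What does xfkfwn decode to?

Compare letters: w→b is +5, o→t is +5, r→w is +5 — a constant shift. It's a constant shift of +5 (ROT5).
Reversing it on xfkfwn: x−5=s, f−5=a, k−5=f, f−5=a, w−5=r, n−5=i.

safari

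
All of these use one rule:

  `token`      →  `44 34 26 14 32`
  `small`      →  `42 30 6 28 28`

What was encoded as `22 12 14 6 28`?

ideal

t(#20)→44 and o(#15)→34: differences scale by 2, so n = 2·pos + 4. Each letter becomes 2×(its alphabet position, a=1..z=26) + 4.
Decoding 22 12 14 6 28: 22→(22−4)÷2=9=i, 12→(12−4)÷2=4=d, 14→(14−4)÷2=5=e, 6→(6−4)÷2=1=a, 28→(28−4)÷2=12=l.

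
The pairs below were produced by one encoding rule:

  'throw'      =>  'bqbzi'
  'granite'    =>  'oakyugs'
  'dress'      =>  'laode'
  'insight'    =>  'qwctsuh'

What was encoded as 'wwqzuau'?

ongoing

In throw: t→b is +8, h→q is +9, r→b is +10, o→z is +11 — the shift increases by 1 each position. Each letter shifts forward by (position + 8), i.e. 8, 9, 10, … — the shift grows by one for each successive letter.
Undoing it on wwqzuau: w−8=o, w−9=n, q−10=g, z−11=o, u−12=i, a−13=n, u−14=g.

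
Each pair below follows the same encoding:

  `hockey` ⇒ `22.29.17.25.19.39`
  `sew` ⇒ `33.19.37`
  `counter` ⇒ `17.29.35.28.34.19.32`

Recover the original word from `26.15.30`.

lap

h is letter #8 and maps to 22: an offset of 14. The number is (letter's place in the alphabet, a=1) + 14.
Decoding 26.15.30: 26→(26−14)÷1=12=l, 15→(15−14)÷1=1=a, 30→(30−14)÷1=16=p.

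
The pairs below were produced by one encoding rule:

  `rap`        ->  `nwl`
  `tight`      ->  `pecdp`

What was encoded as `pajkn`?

Each letter is shifted forward by 22 in the alphabet (a Caesar shift of +22).
Undoing it on pajkn: p−22=t, a−22=e, j−22=n, k−22=o, n−22=r.

tenor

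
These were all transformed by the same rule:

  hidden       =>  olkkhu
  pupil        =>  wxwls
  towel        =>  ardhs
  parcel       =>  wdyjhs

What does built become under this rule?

The shift depends on letter class: consonant h→o is +7, but vowel i→l is +3. The rule splits by letter class: vowels +3, consonants +7.
On built: b(cons)+7=i, u(vowel)+3=x, i(vowel)+3=l, l(cons)+7=s, t(cons)+7=a.

ixlsa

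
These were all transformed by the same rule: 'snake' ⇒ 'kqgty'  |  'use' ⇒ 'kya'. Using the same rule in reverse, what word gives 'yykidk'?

The word is reversed, then every letter is shifted forward by 6.
Decoding yykidk: shift back: y−6=s, y−6=s, k−6=e, i−6=c, d−6=x, k−6=e → ssecxe; then reverse → excess.

excess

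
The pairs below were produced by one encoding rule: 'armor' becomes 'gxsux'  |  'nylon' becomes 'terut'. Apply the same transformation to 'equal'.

This is a Caesar cipher with shift 6.
On equal: e+6=k, q+6=w, u+6=a, a+6=g, l+6=r.

kwagr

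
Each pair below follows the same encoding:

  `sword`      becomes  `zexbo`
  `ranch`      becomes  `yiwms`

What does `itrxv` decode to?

In sword: s→z is +7, w→e is +8, o→x is +9, r→b is +10 — the shift increases by 1 each position. Letter i (0-indexed) is shifted by i+7, so successive shifts are 7, 8, 9, ….
Decoding itrxv: i−7=b, t−8=l, r−9=i, x−10=n, v−11=k.

blink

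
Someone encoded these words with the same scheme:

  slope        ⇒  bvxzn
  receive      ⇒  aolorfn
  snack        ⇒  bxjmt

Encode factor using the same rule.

okldxb

The shifts repeat in a cycle of length 2: positions 0,1,… shift by +9, +10, then the pattern repeats.
On factor: f+9=o, a+10=k, c+9=l, t+10=d, o+9=x, r+10=b.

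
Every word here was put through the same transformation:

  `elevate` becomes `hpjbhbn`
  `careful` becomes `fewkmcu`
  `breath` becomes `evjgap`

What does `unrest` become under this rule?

xrwkzb

In elevate: e→h is +3, l→p is +4, e→j is +5, v→b is +6 — the shift increases by 1 each position. Letter i (0-indexed) is shifted by i+3, so successive shifts are 3, 4, 5, ….
For unrest: u+3=x, n+4=r, r+5=w, e+6=k, s+7=z, t+8=b.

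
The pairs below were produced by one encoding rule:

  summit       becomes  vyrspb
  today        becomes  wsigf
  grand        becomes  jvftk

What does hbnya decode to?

exist

Each letter shifts forward by (position + 3), i.e. 3, 4, 5, … — the shift grows by one for each successive letter.
Undoing it on hbnya: h−3=e, b−4=x, n−5=i, y−6=s, a−7=t.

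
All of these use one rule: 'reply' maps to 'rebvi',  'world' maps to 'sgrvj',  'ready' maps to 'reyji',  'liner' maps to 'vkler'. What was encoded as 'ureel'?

green

r(17)→r(17) and e(4)→e(4) fit y≡21x+24 (mod 26); the inverse of 21 mod 26 is 5. Treating letters as 0–25, the rule is x ↦ 21x + 24 (mod 26).
Decoding ureel: u(20)→5·(20−24)≡6=g; r(17)→5·(17−24)≡17=r; e(4)→5·(4−24)≡4=e; e(4)→5·(4−24)≡4=e; l(11)→5·(11−24)≡13=n (all mod 26).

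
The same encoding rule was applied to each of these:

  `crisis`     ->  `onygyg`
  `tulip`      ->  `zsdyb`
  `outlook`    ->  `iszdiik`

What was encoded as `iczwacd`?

oatmeal

c(2)→o(14) and r(17)→n(13) fit y≡19x+2 (mod 26); the inverse of 19 mod 26 is 11. Treating letters as 0–25, the rule is x ↦ 19x + 2 (mod 26).
Reversing it on iczwacd: i(8)→11·(8−2)≡14=o; c(2)→11·(2−2)≡0=a; z(25)→11·(25−2)≡19=t; w(22)→11·(22−2)≡12=m; a(0)→11·(0−2)≡4=e; c(2)→11·(2−2)≡0=a; d(3)→11·(3−2)≡11=l (all mod 26).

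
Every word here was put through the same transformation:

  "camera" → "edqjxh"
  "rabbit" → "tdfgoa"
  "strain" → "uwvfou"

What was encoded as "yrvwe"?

Letter i (0-indexed) is shifted by i+2, so successive shifts are 2, 3, 4, ….
Reversing it on yrvwe: y−2=w, r−3=o, v−4=r, w−5=r, e−6=y.

worry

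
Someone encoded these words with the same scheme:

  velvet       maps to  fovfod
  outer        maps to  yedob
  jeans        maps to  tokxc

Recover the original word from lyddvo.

It's a constant shift of +10 (ROT10).
Undoing it on lyddvo: l−10=b, y−10=o, d−10=t, d−10=t, v−10=l, o−10=e.

bottle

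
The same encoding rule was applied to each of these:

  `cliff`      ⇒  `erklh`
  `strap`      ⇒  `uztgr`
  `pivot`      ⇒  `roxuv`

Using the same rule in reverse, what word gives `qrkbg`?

Shifts by position in cliff: pos 0: c→e (+2), pos 1: l→r (+6), pos 2: i→k (+2), pos 3: f→l (+6) — repeating every 2. The shifts repeat in a cycle of length 2: positions 0,1,… shift by +2, +6, then the pattern repeats.
Undoing it on qrkbg: q−2=o, r−6=l, k−2=i, b−6=v, g−2=e.

olive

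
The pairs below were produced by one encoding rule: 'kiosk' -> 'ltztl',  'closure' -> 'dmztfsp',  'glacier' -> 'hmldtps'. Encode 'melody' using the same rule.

npmzez

The shift depends on letter class: consonant k→l is +1, but vowel i→t is +11. The rule splits by letter class: vowels +11, consonants +1.
Applying it to melody: m(cons)+1=n, e(vowel)+11=p, l(cons)+1=m, o(vowel)+11=z, d(cons)+1=e, y(cons)+1=z.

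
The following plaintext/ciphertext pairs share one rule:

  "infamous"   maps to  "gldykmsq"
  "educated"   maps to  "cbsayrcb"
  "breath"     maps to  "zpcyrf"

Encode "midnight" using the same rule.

Compare letters: i→g is +24, n→l is +24, f→d is +24 — a constant shift. This is a Caesar cipher with shift 24.
On midnight: m+24=k, i+24=g, d+24=b, n+24=l, i+24=g, g+24=e, h+24=f, t+24=r.

kgblgefr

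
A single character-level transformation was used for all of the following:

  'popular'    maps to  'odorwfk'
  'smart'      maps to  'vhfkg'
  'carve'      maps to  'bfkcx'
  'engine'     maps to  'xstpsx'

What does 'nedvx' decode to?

whose

Each letter's alphabet position (a=0..z=25) is mapped through 11·x+5 mod 26 — an affine cipher.
Undoing it on nedvx: n(13)→19·(13−5)≡22=w; e(4)→19·(4−5)≡7=h; d(3)→19·(3−5)≡14=o; v(21)→19·(21−5)≡18=s; x(23)→19·(23−5)≡4=e (all mod 26).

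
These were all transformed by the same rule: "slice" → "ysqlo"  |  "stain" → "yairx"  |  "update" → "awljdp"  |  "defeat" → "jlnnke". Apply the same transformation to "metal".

slbjv

In slice: s→y is +6, l→s is +7, i→q is +8, c→l is +9 — the shift increases by 1 each position. Letter i (0-indexed) is shifted by i+6, so successive shifts are 6, 7, 8, ….
Applying it to metal: m+6=s, e+7=l, t+8=b, a+9=j, l+10=v.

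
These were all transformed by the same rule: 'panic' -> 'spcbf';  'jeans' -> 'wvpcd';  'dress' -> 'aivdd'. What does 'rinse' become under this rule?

ibcdv

p(15)→s(18) and a(0)→p(15) fit y≡21x+15 (mod 26); the inverse of 21 mod 26 is 5. Treating letters as 0–25, the rule is x ↦ 21x + 15 (mod 26).
For rinse: r(17)→21·17+15≡8=i; i(8)→21·8+15≡1=b; n(13)→21·13+15≡2=c; s(18)→21·18+15≡3=d; e(4)→21·4+15≡21=v (all mod 26).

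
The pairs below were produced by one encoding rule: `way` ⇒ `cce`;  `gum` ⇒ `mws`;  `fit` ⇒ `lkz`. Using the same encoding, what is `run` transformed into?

xwt

The shift depends on letter class: consonant w→c is +6, but vowel a→c is +2. Vowels shift forward by 2 and consonants shift forward by 6.
For run: r(cons)+6=x, u(vowel)+2=w, n(cons)+6=t.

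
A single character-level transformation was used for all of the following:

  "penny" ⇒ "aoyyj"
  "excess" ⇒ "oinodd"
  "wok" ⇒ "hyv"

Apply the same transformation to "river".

The shift depends on letter class: consonant p→a is +11, but vowel e→o is +10. The rule splits by letter class: vowels +10, consonants +11.
Applying it to river: r(cons)+11=c, i(vowel)+10=s, v(cons)+11=g, e(vowel)+10=o, r(cons)+11=c.

csgoc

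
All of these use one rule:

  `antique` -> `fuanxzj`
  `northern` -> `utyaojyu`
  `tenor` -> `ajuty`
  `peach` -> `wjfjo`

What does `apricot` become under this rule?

The shift depends on letter class: consonant n→u is +7, but vowel a→f is +5. Two shifts are in play — +5 for a/e/i/o/u, +7 for every other letter.
For apricot: a(vowel)+5=f, p(cons)+7=w, r(cons)+7=y, i(vowel)+5=n, c(cons)+7=j, o(vowel)+5=t, t(cons)+7=a.

fwynjta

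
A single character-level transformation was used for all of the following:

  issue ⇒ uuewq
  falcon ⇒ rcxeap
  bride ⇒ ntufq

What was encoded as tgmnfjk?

The shifts repeat in a cycle of length 2: positions 0,1,… shift by +12, +2, then the pattern repeats.
Reversing it on tgmnfjk: t−12=h, g−2=e, m−12=a, n−2=l, f−12=t, j−2=h, k−12=y.

healthy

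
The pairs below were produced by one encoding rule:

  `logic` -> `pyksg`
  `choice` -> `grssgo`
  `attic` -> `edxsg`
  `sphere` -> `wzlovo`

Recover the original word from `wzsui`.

spoke

It's a Vigenère-style cipher with numeric key [4,10]: position i shifts by key[i mod 2].
Undoing it on wzsui: w−4=s, z−10=p, s−4=o, u−10=k, i−4=e.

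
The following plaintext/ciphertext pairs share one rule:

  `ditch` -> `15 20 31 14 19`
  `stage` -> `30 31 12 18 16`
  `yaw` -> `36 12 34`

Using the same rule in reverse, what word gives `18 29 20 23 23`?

d is letter #4 and maps to 15: an offset of 11. Letters become their 1-based position plus 11 (so a→12, b→13, …).
Reversing it on 18 29 20 23 23: 18→(18−11)÷1=7=g, 29→(29−11)÷1=18=r, 20→(20−11)÷1=9=i, 23→(23−11)÷1=12=l, 23→(23−11)÷1=12=l.

grill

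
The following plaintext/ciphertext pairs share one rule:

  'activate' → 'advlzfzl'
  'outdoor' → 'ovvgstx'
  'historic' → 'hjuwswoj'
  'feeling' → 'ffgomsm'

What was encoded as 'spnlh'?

In activate: a→a is +0, c→d is +1, t→v is +2, i→l is +3 — the shift increases by 1 each position. Letter i (0-indexed) is shifted by i+0, so successive shifts are 0, 1, 2, ….
Reversing it on spnlh: s−0=s, p−1=o, n−2=l, l−3=i, h−4=d.

solid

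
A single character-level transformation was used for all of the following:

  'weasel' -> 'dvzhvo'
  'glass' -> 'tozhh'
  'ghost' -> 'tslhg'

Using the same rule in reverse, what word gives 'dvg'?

wet

Each pair mirrors across the alphabet (w↔d, e↔v, a↔z): positions sum to 25. Each letter is replaced by its mirror in the alphabet: a↔z, b↔y, c↔x, and so on (the Atbash cipher).
Reversing it on dvg: d↔w, v↔e, g↔t.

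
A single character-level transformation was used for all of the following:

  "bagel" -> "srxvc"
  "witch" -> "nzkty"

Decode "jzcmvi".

silver

Compare letters: b→s is +17, a→r is +17, g→x is +17 — a constant shift. Each letter is shifted forward by 17 in the alphabet (a Caesar shift of +17).
Undoing it on jzcmvi: j−17=s, z−17=i, c−17=l, m−17=v, v−17=e, i−17=r.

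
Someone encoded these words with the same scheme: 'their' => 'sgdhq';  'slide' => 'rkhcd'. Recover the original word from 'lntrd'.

mouse

This is a Caesar cipher with shift 25.
Decoding lntrd: l−25=m, n−25=o, t−25=u, r−25=s, d−25=e.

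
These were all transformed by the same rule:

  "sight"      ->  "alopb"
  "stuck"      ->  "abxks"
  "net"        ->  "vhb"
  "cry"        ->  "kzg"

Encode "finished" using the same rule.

nlvlaphl

The shift depends on letter class: consonant s→a is +8, but vowel i→l is +3. Vowels shift forward by 3 and consonants shift forward by 8.
Applying it to finished: f(cons)+8=n, i(vowel)+3=l, n(cons)+8=v, i(vowel)+3=l, s(cons)+8=a, h(cons)+8=p, e(vowel)+3=h, d(cons)+8=l.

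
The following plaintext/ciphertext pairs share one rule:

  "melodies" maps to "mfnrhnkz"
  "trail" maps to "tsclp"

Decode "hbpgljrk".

In melodies: m→m is +0, e→f is +1, l→n is +2, o→r is +3 — the shift increases by 1 each position. Letter i (0-indexed) is shifted by i+0, so successive shifts are 0, 1, 2, ….
Undoing it on hbpgljrk: h−0=h, b−1=a, p−2=n, g−3=d, l−4=h, j−5=e, r−6=l, k−7=d.

handheld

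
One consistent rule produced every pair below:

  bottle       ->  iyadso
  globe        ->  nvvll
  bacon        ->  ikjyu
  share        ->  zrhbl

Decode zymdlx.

Shifts by position in bottle: pos 0: b→i (+7), pos 1: o→y (+10), pos 2: t→a (+7), pos 3: t→d (+10) — repeating every 2. A repeating key of period 2 is used — shifts +7, +10 over and over.
Undoing it on zymdlx: z−7=s, y−10=o, m−7=f, d−10=t, l−7=e, x−10=n.

soften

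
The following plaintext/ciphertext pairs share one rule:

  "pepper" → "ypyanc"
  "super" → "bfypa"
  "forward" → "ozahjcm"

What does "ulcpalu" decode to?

lateral

Shifts by position in pepper: pos 0: p→y (+9), pos 1: e→p (+11), pos 2: p→y (+9), pos 3: p→a (+11) — repeating every 2. It's a Vigenère-style cipher with numeric key [9,11]: position i shifts by key[i mod 2].
Decoding ulcpalu: u−9=l, l−11=a, c−9=t, p−11=e, a−9=r, l−11=a, u−9=l.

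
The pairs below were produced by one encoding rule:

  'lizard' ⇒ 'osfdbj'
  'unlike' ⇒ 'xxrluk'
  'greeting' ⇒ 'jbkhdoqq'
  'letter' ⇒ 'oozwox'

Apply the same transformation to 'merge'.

poxjo

Shifts by position in lizard: pos 0: l→o (+3), pos 1: i→s (+10), pos 2: z→f (+6), pos 3: a→d (+3), pos 4: r→b (+10), pos 5: d→j (+6) — repeating every 3. The shifts repeat in a cycle of length 3: positions 0,1,… shift by +3, +10, +6, then the pattern repeats.
Applying it to merge: m+3=p, e+10=o, r+6=x, g+3=j, e+10=o.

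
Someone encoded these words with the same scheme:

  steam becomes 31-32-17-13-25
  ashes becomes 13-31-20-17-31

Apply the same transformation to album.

13-24-14-33-25

s is letter #19 and maps to 31: an offset of 12. Letters become their 1-based position plus 12 (so a→13, b→14, …).
For album: a=1→13, l=12→24, b=2→14, u=21→33, m=13→25.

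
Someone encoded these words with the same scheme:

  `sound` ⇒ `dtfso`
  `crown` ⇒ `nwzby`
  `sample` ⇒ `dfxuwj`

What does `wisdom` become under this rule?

hndizr

Shifts by position in sound: pos 0: s→d (+11), pos 1: o→t (+5), pos 2: u→f (+11), pos 3: n→s (+5) — repeating every 2. The shifts repeat in a cycle of length 2: positions 0,1,… shift by +11, +5, then the pattern repeats.
On wisdom: w+11=h, i+5=n, s+11=d, d+5=i, o+11=z, m+5=r.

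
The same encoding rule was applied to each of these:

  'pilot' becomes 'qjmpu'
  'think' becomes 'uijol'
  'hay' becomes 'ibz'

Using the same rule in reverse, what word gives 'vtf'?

use

Every letter moves 1 place later in the alphabet, wrapping around z→a.
Undoing it on vtf: v−1=u, t−1=s, f−1=e.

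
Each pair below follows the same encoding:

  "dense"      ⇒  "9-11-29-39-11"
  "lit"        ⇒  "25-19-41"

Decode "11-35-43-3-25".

d(#4)→9 and e(#5)→11: differences scale by 2, so n = 2·pos + 1. The formula is n = 2×(alphabet index, a=1) + 1.
Reversing it on 11-35-43-3-25: 11→(11−1)÷2=5=e, 35→(35−1)÷2=17=q, 43→(43−1)÷2=21=u, 3→(3−1)÷2=1=a, 25→(25−1)÷2=12=l.

equal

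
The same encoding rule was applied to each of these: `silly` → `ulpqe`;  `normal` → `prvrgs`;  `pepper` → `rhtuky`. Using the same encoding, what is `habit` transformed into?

In silly: s→u is +2, i→l is +3, l→p is +4, l→q is +5 — the shift increases by 1 each position. The shift increases by 1 at each position, starting from +2: 2, 3, 4, ….
On habit: h+2=j, a+3=d, b+4=f, i+5=n, t+6=z.

jdfnz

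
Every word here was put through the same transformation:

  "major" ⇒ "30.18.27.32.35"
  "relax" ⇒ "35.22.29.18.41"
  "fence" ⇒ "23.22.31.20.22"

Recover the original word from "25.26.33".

m is letter #13 and maps to 30: an offset of 17. Each letter is replaced by its alphabet position (a=1..z=26) + 17.
Decoding 25.26.33: 25→(25−17)÷1=8=h, 26→(26−17)÷1=9=i, 33→(33−17)÷1=16=p.

hip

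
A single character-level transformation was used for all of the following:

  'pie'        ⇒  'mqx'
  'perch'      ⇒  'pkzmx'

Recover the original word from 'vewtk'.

clown

The word is reversed, then every letter is shifted forward by 8.
Undoing it on vewtk: shift back: v−8=n, e−8=w, w−8=o, t−8=l, k−8=c → nwolc; then reverse → clown.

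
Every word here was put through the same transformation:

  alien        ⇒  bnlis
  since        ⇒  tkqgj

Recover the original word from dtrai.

crowd

In alien: a→b is +1, l→n is +2, i→l is +3, e→i is +4 — the shift increases by 1 each position. The shift increases by 1 at each position, starting from +1: 1, 2, 3, ….
Undoing it on dtrai: d−1=c, t−2=r, r−3=o, a−4=w, i−5=d.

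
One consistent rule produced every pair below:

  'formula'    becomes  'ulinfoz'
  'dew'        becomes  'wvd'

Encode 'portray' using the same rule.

kligizb

Each pair mirrors across the alphabet (f↔u, o↔l, r↔i): positions sum to 25. This is the alphabet-reversal cipher (Atbash): a becomes z, b becomes y, etc.
On portray: p↔k, o↔l, r↔i, t↔g, r↔i, a↔z, y↔b.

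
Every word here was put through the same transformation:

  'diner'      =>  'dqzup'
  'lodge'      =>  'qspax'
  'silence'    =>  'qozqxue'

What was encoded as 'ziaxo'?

The output letters match the input read backwards, each shifted +12: diner reversed is renid. The word is reversed, then every letter is shifted forward by 12.
Decoding ziaxo: shift back: z−12=n, i−12=w, a−12=o, x−12=l, o−12=c → nwolc; then reverse → clown.

clown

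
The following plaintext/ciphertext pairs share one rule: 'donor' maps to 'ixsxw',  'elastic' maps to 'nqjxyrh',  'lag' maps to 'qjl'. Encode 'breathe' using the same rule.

gwnjymn

Vowels shift forward by 9 and consonants shift forward by 5.
On breathe: b(cons)+5=g, r(cons)+5=w, e(vowel)+9=n, a(vowel)+9=j, t(cons)+5=y, h(cons)+5=m, e(vowel)+9=n.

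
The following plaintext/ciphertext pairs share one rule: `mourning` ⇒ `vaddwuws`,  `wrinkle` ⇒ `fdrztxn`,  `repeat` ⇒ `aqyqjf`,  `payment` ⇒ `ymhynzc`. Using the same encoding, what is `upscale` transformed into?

dbbojxn

A repeating key of period 2 is used — shifts +9, +12 over and over.
For upscale: u+9=d, p+12=b, s+9=b, c+12=o, a+9=j, l+12=x, e+9=n.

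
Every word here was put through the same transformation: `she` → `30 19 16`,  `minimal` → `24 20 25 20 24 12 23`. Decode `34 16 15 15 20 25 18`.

s is letter #19 and maps to 30: an offset of 11. The number is (letter's place in the alphabet, a=1) + 11.
Reversing it on 34 16 15 15 20 25 18: 34→(34−11)÷1=23=w, 16→(16−11)÷1=5=e, 15→(15−11)÷1=4=d, 15→(15−11)÷1=4=d, 20→(20−11)÷1=9=i, 25→(25−11)÷1=14=n, 18→(18−11)÷1=7=g.

wedding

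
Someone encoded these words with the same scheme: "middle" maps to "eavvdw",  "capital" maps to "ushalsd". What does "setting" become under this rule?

kwllafy

Compare letters: m→e is +18, i→a is +18, d→v is +18 — a constant shift. It's a constant shift of +18 (ROT18).
For setting: s+18=k, e+18=w, t+18=l, t+18=l, i+18=a, n+18=f, g+18=y.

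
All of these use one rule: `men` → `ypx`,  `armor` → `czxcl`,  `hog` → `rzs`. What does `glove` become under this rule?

Two steps: reverse the string, then apply a Caesar shift of +11.
On glove: reverse → evolg; then shift: e+11=p, v+11=g, o+11=z, l+11=w, g+11=r.

pgzwr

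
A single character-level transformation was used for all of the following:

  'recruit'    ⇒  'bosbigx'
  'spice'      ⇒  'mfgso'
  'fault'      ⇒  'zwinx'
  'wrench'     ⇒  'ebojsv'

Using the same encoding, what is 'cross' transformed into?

r(17)→b(1) and e(4)→o(14) fit y≡11x+22 (mod 26); the inverse of 11 mod 26 is 19. This is an affine cipher: with a=0,…,z=25, each position x becomes (11x+22) mod 26.
On cross: c(2)→11·2+22≡18=s; r(17)→11·17+22≡1=b; o(14)→11·14+22≡20=u; s(18)→11·18+22≡12=m; s(18)→11·18+22≡12=m (all mod 26).

sbumm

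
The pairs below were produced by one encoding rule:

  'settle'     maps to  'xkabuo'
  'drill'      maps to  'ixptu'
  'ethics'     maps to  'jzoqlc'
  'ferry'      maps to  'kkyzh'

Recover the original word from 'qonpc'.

In settle: s→x is +5, e→k is +6, t→a is +7, t→b is +8 — the shift increases by 1 each position. The shift increases by 1 at each position, starting from +5: 5, 6, 7, ….
Undoing it on qonpc: q−5=l, o−6=i, n−7=g, p−8=h, c−9=t.

light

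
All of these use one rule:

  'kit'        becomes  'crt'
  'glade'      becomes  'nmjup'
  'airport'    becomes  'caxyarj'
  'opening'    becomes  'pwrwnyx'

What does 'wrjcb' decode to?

stain

Read the word backwards and shift each letter +9.
Undoing it on wrjcb: shift back: w−9=n, r−9=i, j−9=a, c−9=t, b−9=s → niats; then reverse → stain.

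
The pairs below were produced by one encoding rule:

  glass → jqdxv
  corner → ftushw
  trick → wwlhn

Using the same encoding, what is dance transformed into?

gfqhh

Shifts by position in glass: pos 0: g→j (+3), pos 1: l→q (+5), pos 2: a→d (+3), pos 3: s→x (+5) — repeating every 2. A repeating key of period 2 is used — shifts +3, +5 over and over.
For dance: d+3=g, a+5=f, n+3=q, c+5=h, e+3=h.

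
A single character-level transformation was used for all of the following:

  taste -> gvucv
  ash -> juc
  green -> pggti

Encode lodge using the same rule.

gifqn

The output letters match the input read backwards, each shifted +2: taste reversed is etsat. Two steps: reverse the string, then apply a Caesar shift of +2.
Applying it to lodge: reverse → egdol; then shift: e+2=g, g+2=i, d+2=f, o+2=q, l+2=n.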